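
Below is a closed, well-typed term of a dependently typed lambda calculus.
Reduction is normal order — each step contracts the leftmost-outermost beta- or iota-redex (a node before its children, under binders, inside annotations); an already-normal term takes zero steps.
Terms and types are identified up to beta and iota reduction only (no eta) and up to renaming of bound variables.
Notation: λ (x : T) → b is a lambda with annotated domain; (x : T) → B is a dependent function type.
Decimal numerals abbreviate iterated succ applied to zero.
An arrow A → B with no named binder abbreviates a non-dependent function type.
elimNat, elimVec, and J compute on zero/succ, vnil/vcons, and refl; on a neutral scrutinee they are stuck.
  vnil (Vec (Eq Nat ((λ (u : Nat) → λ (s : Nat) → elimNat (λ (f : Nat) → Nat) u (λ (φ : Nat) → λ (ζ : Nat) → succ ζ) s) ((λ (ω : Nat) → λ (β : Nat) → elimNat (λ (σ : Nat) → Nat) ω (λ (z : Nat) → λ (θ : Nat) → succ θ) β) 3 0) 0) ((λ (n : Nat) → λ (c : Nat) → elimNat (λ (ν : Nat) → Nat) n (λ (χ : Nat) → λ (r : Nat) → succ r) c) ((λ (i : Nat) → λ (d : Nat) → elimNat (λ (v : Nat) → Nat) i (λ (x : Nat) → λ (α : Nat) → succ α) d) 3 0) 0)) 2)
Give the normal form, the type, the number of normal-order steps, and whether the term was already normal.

resulting normal form:
  vnil (Vec (Eq Nat 3 3) 2)
type:
  Vec (Vec (Eq Nat 3 3) 2) 0
reduction steps (normal order): 12
term was already normal: no
first redex: a beta-redex


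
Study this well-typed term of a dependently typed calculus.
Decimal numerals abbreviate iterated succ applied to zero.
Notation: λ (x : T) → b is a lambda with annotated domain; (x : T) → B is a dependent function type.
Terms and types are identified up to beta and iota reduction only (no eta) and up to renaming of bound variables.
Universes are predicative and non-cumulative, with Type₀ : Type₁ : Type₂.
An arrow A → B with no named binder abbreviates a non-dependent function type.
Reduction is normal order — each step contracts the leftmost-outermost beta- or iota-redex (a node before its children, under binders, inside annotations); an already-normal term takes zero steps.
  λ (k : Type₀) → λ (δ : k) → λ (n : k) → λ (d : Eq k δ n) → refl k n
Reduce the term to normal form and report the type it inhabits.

reduced normal form:
  λ (k : Type₀) → λ (δ : k) → λ (n : k) → λ (d : Eq k δ n) → refl k n
inferred type:
  (k : Type₀) → (δ : k) → (n : k) → Eq k δ n → Eq k n n


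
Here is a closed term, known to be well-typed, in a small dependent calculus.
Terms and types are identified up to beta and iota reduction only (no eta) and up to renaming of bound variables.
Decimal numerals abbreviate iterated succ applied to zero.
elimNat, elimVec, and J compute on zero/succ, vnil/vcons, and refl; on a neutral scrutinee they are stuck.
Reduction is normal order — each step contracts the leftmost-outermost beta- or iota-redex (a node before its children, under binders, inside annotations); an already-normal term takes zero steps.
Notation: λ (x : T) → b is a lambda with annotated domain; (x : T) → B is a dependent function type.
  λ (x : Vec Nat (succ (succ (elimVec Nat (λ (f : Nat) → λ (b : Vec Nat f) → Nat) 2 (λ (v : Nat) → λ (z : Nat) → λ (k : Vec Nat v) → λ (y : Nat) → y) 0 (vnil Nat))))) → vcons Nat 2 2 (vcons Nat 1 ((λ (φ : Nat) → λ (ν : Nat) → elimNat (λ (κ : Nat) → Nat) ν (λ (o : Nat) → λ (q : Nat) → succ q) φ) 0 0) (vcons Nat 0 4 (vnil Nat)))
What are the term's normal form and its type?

normal form:
  λ (x : Vec Nat 4) → vcons Nat 2 2 (vcons Nat 1 0 (vcons Nat 0 4 (vnil Nat)))
type:
  (x : Vec Nat 4) → Vec Nat 3


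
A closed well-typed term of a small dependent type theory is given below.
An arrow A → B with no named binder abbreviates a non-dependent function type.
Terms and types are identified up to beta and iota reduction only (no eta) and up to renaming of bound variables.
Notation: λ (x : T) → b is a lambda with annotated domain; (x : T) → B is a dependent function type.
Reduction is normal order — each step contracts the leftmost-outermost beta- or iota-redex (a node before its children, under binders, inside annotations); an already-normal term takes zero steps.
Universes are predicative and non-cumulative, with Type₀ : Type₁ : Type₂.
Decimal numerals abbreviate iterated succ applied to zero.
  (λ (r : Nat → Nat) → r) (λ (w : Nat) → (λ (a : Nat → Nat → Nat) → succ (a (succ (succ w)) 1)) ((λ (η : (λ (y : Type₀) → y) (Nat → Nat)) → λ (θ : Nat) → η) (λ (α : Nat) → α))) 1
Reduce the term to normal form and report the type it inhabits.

reduced normal form:
  2
inferred type:
  Nat
observation: the term reaches its normal form after 6 normal-order steps.


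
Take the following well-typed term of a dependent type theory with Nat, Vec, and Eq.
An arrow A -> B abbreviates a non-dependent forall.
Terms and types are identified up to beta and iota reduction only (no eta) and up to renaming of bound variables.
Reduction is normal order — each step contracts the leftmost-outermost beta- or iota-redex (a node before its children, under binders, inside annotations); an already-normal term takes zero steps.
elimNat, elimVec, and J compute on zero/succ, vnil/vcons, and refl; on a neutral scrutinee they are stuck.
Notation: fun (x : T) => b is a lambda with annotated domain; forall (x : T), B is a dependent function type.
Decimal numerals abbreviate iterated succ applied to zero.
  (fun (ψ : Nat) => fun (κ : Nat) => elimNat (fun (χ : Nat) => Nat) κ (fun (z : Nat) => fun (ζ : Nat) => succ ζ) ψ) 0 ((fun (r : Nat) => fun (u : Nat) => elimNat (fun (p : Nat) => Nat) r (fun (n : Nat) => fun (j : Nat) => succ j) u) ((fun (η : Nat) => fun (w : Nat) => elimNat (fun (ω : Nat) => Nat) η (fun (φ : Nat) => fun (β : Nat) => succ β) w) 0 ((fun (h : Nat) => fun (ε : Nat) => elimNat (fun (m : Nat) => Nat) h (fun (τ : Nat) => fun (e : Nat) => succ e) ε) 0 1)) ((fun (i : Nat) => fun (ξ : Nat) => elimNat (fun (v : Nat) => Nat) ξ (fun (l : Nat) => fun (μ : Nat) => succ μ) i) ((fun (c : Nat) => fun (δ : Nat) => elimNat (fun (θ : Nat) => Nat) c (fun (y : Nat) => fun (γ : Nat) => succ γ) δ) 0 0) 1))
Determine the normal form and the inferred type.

normal form:
  2
the term's type:
  Nat


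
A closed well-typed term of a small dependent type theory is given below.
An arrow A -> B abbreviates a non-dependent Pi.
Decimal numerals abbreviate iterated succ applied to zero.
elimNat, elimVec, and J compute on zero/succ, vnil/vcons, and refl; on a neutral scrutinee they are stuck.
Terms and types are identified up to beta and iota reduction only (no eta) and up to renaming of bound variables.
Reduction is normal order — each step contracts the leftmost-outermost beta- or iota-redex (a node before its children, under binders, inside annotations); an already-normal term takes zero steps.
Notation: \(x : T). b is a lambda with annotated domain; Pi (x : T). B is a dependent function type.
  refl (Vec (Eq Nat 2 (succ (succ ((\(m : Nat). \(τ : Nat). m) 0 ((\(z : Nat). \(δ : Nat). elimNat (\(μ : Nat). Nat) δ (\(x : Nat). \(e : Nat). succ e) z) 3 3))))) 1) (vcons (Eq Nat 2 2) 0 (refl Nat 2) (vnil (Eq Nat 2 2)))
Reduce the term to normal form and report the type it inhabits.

normal form:
  refl (Vec (Eq Nat 2 2) 1) (vcons (Eq Nat 2 2) 0 (refl Nat 2) (vnil (Eq Nat 2 2)))
inferred type:
  Eq (Vec (Eq Nat 2 2) 1) (vcons (Eq Nat 2 2) 0 (refl Nat 2) (vnil (Eq Nat 2 2))) (vcons (Eq Nat 2 2) 0 (refl Nat 2) (vnil (Eq Nat 2 2)))
observation: contracting a beta-redex first, the term normalizes in 2 steps.


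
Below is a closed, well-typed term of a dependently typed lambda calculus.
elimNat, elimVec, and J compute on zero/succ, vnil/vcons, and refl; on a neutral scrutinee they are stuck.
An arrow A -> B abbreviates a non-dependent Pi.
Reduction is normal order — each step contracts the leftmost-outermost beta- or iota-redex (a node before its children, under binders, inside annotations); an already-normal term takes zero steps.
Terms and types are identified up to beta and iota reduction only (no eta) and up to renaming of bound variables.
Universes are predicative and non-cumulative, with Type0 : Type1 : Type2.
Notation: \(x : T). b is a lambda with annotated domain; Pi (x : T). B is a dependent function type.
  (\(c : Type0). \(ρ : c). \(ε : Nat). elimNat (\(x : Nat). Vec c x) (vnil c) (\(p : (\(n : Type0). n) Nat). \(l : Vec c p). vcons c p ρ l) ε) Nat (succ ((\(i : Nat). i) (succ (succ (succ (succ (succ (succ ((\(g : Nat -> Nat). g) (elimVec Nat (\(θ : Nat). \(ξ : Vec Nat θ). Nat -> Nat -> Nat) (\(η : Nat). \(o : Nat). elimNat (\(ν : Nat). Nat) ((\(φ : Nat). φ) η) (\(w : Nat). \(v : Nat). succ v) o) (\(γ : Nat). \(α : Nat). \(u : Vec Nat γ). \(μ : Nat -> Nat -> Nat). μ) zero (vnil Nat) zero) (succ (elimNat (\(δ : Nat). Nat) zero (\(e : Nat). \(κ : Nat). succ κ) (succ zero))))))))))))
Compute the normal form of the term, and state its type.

resulting normal form:
  \(c : Nat). elimNat (\(ρ : Nat). Vec Nat ρ) (vnil Nat) (\(ε : Nat). \(x : Vec Nat ε). vcons Nat ε (succ (succ (succ (succ (succ (succ (succ (succ (succ zero))))))))) x) c
the term's type:
  Pi (c : Nat). Vec Nat c
observation: 20 normal-order steps normalize the term, beginning with a beta-redex.


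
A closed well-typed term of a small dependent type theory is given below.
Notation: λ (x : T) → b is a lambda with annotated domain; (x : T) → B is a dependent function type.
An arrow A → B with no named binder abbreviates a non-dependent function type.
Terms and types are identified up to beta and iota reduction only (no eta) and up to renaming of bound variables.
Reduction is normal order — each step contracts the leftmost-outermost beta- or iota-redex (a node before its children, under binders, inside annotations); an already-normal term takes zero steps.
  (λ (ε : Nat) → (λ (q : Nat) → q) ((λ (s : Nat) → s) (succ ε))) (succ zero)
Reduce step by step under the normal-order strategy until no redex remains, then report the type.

reduction (normal order):
  (λ (ε : Nat) → (λ (q : Nat) → q) ((λ (s : Nat) → s) (succ ε))) (succ zero)
  ~> (λ (ε : Nat) → ε) ((λ (q : Nat) → q) (succ (succ zero)))
  ~> (λ (ε : Nat) → ε) (succ (succ zero))
  ~> succ (succ zero)
the term's type:
  Nat


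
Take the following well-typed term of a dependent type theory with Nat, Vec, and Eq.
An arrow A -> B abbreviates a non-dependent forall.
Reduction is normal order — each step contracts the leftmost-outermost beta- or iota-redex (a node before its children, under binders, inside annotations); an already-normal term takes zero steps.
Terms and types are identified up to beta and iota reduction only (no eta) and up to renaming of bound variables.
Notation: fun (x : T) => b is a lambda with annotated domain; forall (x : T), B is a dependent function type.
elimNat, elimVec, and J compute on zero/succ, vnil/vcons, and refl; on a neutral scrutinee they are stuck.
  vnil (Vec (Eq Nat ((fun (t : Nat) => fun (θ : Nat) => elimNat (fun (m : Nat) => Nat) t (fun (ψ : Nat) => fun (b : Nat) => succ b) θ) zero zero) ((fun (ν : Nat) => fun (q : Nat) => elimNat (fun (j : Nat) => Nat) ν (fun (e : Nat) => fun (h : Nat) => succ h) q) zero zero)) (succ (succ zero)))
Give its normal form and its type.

normal form:
  vnil (Vec (Eq Nat zero zero) (succ (succ zero)))
type:
  Vec (Vec (Eq Nat zero zero) (succ (succ zero))) zero


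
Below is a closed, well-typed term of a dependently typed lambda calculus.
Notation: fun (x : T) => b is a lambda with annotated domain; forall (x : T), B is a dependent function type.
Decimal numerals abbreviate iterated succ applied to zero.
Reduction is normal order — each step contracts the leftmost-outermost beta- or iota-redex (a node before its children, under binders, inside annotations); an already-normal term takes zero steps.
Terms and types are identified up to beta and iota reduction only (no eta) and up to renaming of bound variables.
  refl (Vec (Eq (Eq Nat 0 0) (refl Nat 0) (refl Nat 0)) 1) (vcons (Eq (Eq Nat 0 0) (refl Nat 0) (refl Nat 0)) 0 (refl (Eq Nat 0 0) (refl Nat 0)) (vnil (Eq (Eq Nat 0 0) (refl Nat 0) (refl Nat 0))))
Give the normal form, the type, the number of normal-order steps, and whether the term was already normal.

resulting normal form:
  refl (Vec (Eq (Eq Nat 0 0) (refl Nat 0) (refl Nat 0)) 1) (vcons (Eq (Eq Nat 0 0) (refl Nat 0) (refl Nat 0)) 0 (refl (Eq Nat 0 0) (refl Nat 0)) (vnil (Eq (Eq Nat 0 0) (refl Nat 0) (refl Nat 0))))
type:
  Eq (Vec (Eq (Eq Nat 0 0) (refl Nat 0) (refl Nat 0)) 1) (vcons (Eq (Eq Nat 0 0) (refl Nat 0) (refl Nat 0)) 0 (refl (Eq Nat 0 0) (refl Nat 0)) (vnil (Eq (Eq Nat 0 0) (refl Nat 0) (refl Nat 0)))) (vcons (Eq (Eq Nat 0 0) (refl Nat 0) (refl Nat 0)) 0 (refl (Eq Nat 0 0) (refl Nat 0)) (vnil (Eq (Eq Nat 0 0) (refl Nat 0) (refl Nat 0))))
normal-order step count: 0
started in normal form: yes


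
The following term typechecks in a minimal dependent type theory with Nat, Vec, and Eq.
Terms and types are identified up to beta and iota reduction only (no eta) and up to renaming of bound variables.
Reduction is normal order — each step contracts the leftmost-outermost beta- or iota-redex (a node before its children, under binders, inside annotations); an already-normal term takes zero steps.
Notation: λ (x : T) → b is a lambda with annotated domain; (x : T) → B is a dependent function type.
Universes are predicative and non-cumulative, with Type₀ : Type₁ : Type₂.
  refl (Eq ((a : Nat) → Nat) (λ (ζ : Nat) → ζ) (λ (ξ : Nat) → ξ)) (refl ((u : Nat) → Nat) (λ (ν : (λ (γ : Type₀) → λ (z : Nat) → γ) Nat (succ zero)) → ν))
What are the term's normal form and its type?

normal form:
  refl (Eq ((a : Nat) → Nat) (λ (ζ : Nat) → ζ) (λ (ξ : Nat) → ξ)) (refl ((u : Nat) → Nat) (λ (ν : Nat) → ν))
the term's type:
  Eq (Eq ((a : Nat) → Nat) (λ (ζ : Nat) → ζ) (λ (ξ : Nat) → ξ)) (refl ((u : Nat) → Nat) (λ (ν : Nat) → ν)) (refl ((γ : Nat) → Nat) (λ (z : Nat) → z))


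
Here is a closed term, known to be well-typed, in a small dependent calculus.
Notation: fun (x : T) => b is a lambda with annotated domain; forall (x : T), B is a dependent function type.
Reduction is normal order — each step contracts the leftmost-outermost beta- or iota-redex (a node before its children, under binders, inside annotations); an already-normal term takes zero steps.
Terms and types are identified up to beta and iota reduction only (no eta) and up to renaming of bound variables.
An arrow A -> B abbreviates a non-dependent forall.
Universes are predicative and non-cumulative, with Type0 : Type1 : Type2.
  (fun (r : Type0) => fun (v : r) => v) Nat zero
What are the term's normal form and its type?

resulting normal form:
  zero
type:
  Nat


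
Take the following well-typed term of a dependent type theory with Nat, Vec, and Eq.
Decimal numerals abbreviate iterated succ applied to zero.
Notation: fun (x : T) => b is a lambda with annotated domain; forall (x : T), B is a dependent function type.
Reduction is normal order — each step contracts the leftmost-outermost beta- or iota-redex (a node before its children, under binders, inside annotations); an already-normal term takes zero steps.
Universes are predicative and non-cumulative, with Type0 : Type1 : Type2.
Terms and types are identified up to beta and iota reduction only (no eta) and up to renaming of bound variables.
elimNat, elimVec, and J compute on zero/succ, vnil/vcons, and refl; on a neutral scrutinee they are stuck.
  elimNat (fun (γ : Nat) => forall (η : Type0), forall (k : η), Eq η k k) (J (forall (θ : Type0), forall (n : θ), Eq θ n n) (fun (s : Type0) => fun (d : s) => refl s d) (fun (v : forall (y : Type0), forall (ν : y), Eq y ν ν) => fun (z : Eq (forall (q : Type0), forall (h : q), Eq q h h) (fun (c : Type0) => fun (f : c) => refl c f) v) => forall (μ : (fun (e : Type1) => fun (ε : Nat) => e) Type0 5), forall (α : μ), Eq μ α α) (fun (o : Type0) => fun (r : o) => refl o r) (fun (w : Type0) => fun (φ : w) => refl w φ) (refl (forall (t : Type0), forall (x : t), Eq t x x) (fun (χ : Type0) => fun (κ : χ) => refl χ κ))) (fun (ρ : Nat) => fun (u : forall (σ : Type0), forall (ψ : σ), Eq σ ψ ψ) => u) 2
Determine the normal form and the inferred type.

resulting normal form:
  fun (γ : Type0) => fun (η : γ) => refl γ η
the term's type:
  forall (γ : Type0), forall (η : γ), Eq γ η η
observation: normalization takes exactly 8 steps under the normal-order strategy.


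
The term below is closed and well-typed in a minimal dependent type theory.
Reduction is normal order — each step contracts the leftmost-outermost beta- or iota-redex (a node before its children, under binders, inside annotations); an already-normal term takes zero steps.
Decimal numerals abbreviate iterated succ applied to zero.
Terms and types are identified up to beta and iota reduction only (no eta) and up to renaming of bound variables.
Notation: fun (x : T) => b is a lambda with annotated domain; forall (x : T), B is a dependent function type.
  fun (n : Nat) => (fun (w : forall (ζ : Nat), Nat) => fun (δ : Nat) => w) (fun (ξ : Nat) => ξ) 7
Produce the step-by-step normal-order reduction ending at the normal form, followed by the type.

normal-order reduction:
  fun (n : Nat) => (fun (w : forall (ζ : Nat), Nat) => fun (δ : Nat) => w) (fun (ξ : Nat) => ξ) 7
  ~> fun (n : Nat) => (fun (w : Nat) => fun (ζ : Nat) => ζ) 7
  ~> fun (n : Nat) => fun (w : Nat) => w
inferred type:
  forall (n : Nat), forall (w : Nat), Nat


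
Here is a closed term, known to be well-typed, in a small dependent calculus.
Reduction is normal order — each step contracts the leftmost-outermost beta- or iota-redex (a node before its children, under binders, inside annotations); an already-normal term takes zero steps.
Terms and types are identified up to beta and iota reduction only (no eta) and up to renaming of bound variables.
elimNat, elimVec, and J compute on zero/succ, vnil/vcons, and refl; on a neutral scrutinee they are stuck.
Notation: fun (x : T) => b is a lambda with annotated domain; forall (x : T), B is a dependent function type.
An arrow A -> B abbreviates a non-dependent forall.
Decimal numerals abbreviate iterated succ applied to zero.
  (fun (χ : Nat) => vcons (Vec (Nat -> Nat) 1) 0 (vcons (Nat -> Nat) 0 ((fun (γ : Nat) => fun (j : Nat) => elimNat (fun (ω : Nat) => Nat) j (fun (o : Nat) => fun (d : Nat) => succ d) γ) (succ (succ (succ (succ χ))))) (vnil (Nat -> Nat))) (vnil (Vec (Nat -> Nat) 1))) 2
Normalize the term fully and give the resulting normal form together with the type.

reduced normal form:
  vcons (Vec (Nat -> Nat) 1) 0 (vcons (Nat -> Nat) 0 (fun (χ : Nat) => succ (succ (succ (succ (succ (succ χ)))))) (vnil (Nat -> Nat))) (vnil (Vec (Nat -> Nat) 1))
inferred type:
  Vec (Vec (Nat -> Nat) 1) 1
observation: 21 normal-order steps normalize the term, beginning with a beta-redex.


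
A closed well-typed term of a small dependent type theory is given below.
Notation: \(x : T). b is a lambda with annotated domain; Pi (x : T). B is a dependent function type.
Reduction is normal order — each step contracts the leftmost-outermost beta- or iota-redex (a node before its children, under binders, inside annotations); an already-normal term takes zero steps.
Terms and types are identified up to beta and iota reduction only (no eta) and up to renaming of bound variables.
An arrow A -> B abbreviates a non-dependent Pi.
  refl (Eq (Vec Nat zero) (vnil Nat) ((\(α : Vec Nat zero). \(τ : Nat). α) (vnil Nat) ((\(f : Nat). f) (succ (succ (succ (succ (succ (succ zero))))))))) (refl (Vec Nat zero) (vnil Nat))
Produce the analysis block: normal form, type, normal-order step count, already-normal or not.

resulting normal form:
  refl (Eq (Vec Nat zero) (vnil Nat) (vnil Nat)) (refl (Vec Nat zero) (vnil Nat))
type:
  Eq (Eq (Vec Nat zero) (vnil Nat) (vnil Nat)) (refl (Vec Nat zero) (vnil Nat)) (refl (Vec Nat zero) (vnil Nat))
normal-order step count: 2
already normal: no
first contracted redex: a beta-redex


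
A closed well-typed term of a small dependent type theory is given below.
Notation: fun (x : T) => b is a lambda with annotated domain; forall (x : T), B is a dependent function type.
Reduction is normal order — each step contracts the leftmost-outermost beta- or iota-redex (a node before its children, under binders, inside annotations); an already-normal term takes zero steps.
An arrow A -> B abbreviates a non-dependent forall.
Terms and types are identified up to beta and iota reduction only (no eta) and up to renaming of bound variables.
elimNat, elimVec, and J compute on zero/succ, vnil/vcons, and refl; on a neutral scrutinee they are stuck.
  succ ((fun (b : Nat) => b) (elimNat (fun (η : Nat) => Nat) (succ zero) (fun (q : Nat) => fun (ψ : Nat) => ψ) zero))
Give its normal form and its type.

resulting normal form:
  succ (succ zero)
type:
  Nat


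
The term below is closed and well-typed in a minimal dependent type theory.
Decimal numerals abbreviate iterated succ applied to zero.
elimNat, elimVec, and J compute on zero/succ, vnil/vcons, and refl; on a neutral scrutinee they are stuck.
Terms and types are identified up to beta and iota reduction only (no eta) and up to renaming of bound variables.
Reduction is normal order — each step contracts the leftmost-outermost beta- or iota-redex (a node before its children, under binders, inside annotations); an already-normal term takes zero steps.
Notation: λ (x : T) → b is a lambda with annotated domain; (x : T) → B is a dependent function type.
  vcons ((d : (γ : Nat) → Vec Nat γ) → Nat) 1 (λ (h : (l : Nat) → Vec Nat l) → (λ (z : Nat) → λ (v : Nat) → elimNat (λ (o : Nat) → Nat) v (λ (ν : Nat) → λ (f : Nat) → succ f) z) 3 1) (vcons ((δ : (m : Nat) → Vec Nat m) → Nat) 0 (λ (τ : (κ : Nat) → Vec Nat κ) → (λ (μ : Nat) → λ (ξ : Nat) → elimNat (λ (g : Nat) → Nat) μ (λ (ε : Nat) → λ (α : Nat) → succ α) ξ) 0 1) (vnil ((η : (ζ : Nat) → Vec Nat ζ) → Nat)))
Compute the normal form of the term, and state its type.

reduced normal form:
  vcons ((d : (γ : Nat) → Vec Nat γ) → Nat) 1 (λ (h : (l : Nat) → Vec Nat l) → 4) (vcons ((z : (v : Nat) → Vec Nat v) → Nat) 0 (λ (o : (ν : Nat) → Vec Nat ν) → 1) (vnil ((f : (δ : Nat) → Vec Nat δ) → Nat)))
inferred type:
  Vec ((d : (γ : Nat) → Vec Nat γ) → Nat) 2


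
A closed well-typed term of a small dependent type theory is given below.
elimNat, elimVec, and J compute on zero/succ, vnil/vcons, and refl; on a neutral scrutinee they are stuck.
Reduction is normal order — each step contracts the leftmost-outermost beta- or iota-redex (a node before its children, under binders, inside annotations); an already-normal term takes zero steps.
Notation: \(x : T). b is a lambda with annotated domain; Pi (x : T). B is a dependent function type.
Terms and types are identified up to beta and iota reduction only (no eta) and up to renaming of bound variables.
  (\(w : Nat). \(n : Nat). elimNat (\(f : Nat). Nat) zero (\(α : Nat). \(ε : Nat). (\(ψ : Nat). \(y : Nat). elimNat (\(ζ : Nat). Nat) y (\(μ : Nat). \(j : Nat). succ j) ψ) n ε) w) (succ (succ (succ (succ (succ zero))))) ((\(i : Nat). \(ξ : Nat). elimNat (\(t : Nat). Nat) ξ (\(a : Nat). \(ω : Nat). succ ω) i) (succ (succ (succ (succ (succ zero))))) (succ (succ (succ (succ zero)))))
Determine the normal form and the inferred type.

normal form:
  succ (succ (succ (succ (succ (succ (succ (succ (succ (succ (succ (succ (succ (succ (succ (succ (succ (succ (succ (succ (succ (succ (succ (succ (succ (succ (succ (succ (succ (succ (succ (succ (succ (succ (succ (succ (succ (succ (succ (succ (succ (succ (succ (succ (succ zero))))))))))))))))))))))))))))))))))))))))))))
inferred type:
  Nat
observation: normalization takes exactly 258 steps under the normal-order strategy.


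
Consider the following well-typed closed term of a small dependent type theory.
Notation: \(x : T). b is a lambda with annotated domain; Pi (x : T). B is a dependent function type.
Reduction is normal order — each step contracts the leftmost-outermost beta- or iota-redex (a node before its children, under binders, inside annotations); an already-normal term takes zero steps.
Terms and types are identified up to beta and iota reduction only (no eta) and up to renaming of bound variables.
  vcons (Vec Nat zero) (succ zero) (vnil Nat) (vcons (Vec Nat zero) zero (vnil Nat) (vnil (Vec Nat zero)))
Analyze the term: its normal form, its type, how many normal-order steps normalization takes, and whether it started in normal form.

reduced normal form:
  vcons (Vec Nat zero) (succ zero) (vnil Nat) (vcons (Vec Nat zero) zero (vnil Nat) (vnil (Vec Nat zero)))
inferred type:
  Vec (Vec Nat zero) (succ (succ zero))
steps to reach normal form (normal order): 0
started in normal form: yes


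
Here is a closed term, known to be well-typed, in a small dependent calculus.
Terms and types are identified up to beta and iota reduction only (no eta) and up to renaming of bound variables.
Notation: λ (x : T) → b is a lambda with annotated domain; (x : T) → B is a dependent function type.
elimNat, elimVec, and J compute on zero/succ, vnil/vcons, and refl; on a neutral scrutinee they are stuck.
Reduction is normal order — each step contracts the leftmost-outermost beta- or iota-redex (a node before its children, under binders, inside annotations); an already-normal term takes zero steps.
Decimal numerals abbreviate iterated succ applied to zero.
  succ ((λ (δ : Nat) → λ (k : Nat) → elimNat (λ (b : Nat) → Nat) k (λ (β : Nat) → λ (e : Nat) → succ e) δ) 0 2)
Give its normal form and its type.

normal form:
  3
inferred type:
  Nat
observation: contracting a beta-redex first, the term normalizes in 3 steps.


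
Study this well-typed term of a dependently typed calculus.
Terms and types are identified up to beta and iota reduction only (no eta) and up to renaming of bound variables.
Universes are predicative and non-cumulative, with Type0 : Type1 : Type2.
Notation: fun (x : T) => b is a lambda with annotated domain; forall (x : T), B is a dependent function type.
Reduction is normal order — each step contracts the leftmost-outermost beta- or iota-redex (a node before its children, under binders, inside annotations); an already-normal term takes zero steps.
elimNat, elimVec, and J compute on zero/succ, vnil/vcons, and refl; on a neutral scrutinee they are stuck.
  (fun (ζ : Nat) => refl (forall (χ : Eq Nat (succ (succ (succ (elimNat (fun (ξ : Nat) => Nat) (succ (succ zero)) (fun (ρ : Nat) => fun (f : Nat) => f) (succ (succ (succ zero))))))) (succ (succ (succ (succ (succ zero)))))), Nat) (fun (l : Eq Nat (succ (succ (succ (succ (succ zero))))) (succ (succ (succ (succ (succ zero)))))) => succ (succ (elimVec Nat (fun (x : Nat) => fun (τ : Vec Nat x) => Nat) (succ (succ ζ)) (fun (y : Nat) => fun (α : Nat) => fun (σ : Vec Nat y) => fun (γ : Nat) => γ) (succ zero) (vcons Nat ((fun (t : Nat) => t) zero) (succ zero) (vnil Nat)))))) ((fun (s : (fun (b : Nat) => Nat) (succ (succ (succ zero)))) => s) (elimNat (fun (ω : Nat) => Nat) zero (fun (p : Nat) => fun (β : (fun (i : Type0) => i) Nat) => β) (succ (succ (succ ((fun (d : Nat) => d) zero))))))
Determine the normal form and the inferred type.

normal form:
  refl (forall (ζ : Eq Nat (succ (succ (succ (succ (succ zero))))) (succ (succ (succ (succ (succ zero)))))), Nat) (fun (χ : Eq Nat (succ (succ (succ (succ (succ zero))))) (succ (succ (succ (succ (succ zero)))))) => succ (succ (succ (succ zero))))
the term's type:
  Eq (forall (ζ : Eq Nat (succ (succ (succ (succ (succ zero))))) (succ (succ (succ (succ (succ zero)))))), Nat) (fun (χ : Eq Nat (succ (succ (succ (succ (succ zero))))) (succ (succ (succ (succ (succ zero)))))) => succ (succ (succ (succ zero)))) (fun (ξ : Eq Nat (succ (succ (succ (succ (succ zero))))) (succ (succ (succ (succ (succ zero)))))) => succ (succ (succ (succ zero))))


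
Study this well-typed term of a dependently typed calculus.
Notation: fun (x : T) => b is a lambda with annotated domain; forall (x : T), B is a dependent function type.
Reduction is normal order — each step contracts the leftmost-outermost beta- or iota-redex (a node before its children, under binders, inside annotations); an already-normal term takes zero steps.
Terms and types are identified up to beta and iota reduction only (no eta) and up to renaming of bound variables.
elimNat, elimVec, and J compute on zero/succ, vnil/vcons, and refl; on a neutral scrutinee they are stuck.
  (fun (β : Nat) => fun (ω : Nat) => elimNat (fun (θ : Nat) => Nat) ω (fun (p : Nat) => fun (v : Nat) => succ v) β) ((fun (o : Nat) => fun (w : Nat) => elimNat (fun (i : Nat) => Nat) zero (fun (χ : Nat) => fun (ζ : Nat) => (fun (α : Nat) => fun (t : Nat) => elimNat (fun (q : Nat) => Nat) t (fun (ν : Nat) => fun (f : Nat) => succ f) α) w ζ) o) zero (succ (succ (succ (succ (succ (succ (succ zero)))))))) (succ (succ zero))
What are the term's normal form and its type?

normal form:
  succ (succ zero)
the term's type:
  Nat


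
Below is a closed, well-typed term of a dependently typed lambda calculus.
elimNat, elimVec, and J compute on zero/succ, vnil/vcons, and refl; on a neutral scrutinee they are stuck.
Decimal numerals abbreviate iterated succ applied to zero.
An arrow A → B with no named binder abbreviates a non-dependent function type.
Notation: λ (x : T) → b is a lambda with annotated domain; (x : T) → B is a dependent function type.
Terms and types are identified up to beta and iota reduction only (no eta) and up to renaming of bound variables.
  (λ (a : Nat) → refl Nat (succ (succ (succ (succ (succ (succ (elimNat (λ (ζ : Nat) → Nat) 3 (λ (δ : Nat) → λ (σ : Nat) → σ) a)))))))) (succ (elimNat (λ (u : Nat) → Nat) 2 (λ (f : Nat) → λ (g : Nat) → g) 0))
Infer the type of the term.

type:
  Eq Nat 9 9


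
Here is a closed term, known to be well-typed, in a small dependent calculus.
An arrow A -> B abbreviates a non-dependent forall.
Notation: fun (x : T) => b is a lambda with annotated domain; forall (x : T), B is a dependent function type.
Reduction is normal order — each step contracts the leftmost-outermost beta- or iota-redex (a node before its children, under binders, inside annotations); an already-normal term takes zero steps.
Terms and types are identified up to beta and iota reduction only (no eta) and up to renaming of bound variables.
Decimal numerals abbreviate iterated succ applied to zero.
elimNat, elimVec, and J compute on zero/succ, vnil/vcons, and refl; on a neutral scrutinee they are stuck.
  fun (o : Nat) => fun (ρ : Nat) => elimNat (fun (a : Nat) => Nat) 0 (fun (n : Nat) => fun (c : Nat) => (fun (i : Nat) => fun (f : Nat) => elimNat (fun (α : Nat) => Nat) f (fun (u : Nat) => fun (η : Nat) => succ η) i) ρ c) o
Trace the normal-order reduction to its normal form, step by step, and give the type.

normal-order reduction sequence:
  fun (o : Nat) => fun (ρ : Nat) => elimNat (fun (a : Nat) => Nat) 0 (fun (n : Nat) => fun (c : Nat) => (fun (i : Nat) => fun (f : Nat) => elimNat (fun (α : Nat) => Nat) f (fun (u : Nat) => fun (η : Nat) => succ η) i) ρ c) o
  ~> fun (o : Nat) => fun (ρ : Nat) => elimNat (fun (a : Nat) => Nat) 0 (fun (n : Nat) => fun (c : Nat) => (fun (i : Nat) => elimNat (fun (f : Nat) => Nat) i (fun (α : Nat) => fun (u : Nat) => succ u) ρ) c) o
  ~> fun (o : Nat) => fun (ρ : Nat) => elimNat (fun (a : Nat) => Nat) 0 (fun (n : Nat) => fun (c : Nat) => elimNat (fun (i : Nat) => Nat) c (fun (f : Nat) => fun (α : Nat) => succ α) ρ) o
the term's type:
  Nat -> Nat -> Nat


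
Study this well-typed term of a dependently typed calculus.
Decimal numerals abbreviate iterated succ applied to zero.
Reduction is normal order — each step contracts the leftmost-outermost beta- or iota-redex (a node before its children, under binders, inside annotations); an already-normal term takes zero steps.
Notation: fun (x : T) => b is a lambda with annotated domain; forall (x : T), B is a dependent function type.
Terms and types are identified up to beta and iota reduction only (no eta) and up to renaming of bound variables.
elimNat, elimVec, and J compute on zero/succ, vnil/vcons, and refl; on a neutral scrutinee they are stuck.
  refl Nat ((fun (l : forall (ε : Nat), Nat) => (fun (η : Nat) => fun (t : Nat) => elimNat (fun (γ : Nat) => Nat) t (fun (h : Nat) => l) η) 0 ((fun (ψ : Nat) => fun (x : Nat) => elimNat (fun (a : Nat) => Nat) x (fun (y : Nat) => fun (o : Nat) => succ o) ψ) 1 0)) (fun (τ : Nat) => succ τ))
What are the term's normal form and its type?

normal form:
  refl Nat 1
type:
  Eq Nat 1 1


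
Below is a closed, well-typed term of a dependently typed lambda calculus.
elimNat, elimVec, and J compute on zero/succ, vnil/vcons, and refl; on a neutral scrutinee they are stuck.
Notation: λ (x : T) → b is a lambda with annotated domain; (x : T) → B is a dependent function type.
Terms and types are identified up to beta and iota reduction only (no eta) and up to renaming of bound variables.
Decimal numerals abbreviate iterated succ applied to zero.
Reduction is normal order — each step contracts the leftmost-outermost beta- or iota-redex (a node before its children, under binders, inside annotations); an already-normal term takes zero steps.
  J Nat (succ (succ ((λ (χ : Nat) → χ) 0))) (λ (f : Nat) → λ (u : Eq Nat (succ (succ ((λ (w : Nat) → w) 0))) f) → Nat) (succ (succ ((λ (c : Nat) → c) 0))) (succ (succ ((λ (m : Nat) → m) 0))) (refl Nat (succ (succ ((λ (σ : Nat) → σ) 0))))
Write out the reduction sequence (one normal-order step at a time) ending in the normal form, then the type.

normal-order reduction sequence:
  J Nat (succ (succ ((λ (χ : Nat) → χ) 0))) (λ (f : Nat) → λ (u : Eq Nat (succ (succ ((λ (w : Nat) → w) 0))) f) → Nat) (succ (succ ((λ (c : Nat) → c) 0))) (succ (succ ((λ (m : Nat) → m) 0))) (refl Nat (succ (succ ((λ (σ : Nat) → σ) 0))))
  ~> succ (succ ((λ (χ : Nat) → χ) 0))
  ~> 2
type:
  Nat


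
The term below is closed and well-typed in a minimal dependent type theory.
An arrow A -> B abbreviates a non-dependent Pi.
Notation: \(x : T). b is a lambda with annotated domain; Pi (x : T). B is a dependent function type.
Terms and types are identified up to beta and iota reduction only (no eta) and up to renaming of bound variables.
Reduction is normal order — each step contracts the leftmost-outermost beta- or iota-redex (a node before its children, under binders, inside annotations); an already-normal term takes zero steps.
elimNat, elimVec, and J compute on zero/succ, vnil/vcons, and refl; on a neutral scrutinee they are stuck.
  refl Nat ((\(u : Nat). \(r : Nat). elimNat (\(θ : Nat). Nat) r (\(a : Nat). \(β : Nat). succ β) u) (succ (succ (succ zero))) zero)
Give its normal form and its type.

reduced normal form:
  refl Nat (succ (succ (succ zero)))
type:
  Eq Nat (succ (succ (succ zero))) (succ (succ (succ zero)))


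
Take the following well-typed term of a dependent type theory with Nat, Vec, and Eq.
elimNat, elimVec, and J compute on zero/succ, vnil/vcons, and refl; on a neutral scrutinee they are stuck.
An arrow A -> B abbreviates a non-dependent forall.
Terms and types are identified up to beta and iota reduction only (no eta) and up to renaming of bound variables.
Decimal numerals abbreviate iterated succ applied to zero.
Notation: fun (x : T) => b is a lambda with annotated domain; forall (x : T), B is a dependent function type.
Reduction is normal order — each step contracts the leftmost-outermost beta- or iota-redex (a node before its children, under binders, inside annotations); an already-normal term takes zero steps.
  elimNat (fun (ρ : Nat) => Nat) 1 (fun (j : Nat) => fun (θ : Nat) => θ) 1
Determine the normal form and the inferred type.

normal form:
  1
type:
  Nat
observation: normalization takes exactly 4 steps under the normal-order strategy.


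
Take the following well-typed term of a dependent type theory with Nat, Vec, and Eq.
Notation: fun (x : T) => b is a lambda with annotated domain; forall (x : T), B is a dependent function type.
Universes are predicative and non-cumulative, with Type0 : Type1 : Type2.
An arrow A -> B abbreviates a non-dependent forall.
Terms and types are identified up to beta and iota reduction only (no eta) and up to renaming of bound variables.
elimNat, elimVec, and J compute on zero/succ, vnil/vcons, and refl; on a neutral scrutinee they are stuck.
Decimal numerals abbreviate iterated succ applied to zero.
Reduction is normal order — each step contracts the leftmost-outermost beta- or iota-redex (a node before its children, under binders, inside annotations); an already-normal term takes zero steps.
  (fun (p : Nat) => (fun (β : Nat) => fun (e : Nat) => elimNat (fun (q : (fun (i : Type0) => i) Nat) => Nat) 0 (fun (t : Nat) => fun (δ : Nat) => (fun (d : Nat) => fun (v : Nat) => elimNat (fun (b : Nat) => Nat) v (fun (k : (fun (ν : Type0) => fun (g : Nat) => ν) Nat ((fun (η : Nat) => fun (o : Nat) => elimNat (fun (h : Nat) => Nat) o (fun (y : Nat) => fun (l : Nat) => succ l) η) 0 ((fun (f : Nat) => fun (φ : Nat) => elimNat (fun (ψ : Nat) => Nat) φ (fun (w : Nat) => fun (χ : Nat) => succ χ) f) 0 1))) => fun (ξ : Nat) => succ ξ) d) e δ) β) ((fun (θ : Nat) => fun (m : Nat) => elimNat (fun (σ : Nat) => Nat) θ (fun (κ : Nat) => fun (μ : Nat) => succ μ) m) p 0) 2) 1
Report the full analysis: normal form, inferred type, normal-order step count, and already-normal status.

normal form:
  2
type:
  Nat
normal-order step count: 20
started in normal form: no
first contracted redex: a beta-redex


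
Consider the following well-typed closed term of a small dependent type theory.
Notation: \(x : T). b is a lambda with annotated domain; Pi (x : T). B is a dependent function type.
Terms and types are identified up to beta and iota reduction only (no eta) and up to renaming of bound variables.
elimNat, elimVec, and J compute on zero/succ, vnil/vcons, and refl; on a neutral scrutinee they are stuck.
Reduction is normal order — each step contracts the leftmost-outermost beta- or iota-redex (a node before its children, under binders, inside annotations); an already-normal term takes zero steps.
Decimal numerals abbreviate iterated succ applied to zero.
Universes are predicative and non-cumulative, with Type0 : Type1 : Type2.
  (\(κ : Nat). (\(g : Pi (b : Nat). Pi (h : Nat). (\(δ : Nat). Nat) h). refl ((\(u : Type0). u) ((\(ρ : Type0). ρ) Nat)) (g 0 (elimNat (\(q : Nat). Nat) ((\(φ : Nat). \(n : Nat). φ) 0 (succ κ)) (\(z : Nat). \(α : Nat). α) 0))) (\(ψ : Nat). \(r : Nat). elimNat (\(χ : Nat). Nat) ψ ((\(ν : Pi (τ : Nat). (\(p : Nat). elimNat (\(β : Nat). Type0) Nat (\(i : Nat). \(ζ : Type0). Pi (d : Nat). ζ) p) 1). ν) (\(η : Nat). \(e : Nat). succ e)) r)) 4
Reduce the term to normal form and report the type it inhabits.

reduced normal form:
  refl Nat 0
the term's type:
  Eq Nat 0 0
observation: the leftmost-outermost redex is a beta-redex, and normalization takes 11 steps.


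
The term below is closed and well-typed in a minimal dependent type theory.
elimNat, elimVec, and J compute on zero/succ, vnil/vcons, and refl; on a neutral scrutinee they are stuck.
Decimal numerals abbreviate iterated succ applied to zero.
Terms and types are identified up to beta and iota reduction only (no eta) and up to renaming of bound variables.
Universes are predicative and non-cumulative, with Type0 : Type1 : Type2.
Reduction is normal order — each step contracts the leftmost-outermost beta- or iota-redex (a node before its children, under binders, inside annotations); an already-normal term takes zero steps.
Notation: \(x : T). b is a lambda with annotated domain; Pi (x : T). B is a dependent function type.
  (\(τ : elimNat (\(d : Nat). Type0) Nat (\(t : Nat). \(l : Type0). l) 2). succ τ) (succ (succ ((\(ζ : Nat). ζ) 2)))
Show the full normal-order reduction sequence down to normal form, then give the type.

normal-order reduction sequence:
  (\(τ : elimNat (\(d : Nat). Type0) Nat (\(t : Nat). \(l : Type0). l) 2). succ τ) (succ (succ ((\(ζ : Nat). ζ) 2)))
  ~> succ (succ (succ ((\(τ : Nat). τ) 2)))
  ~> 5
the term's type:
  Nat
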